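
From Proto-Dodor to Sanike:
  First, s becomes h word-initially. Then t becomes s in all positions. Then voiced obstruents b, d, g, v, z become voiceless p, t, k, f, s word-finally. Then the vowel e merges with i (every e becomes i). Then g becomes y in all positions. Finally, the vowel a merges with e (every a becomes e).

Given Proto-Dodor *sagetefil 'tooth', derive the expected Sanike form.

Sanike: start from *sagetefil.
  rule 1 (debuccalisation): sagetefil → hagetefil
  rule 2 (unconditioned shift): hagetefil → hagesefil
  rule 3: no change — hagesefil
  rule 4 (vowel merger): hagesefil → hagisifil
  rule 5 (unconditioned shift): hagisifil → hayisifil
  rule 6 (vowel merger): hayisifil → heyisifil
  ⇒ Sanike heyisifil

heyisifil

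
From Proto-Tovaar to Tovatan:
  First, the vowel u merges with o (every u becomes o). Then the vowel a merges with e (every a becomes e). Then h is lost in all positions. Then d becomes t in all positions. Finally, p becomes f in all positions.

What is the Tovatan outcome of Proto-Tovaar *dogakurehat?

togekoreet

Tovatan: *dogakurehat > dogakorehat > dogekorehet > dogekoreet > togekoreet  (by vowel merger, vowel merger, h-loss, unconditioned shift)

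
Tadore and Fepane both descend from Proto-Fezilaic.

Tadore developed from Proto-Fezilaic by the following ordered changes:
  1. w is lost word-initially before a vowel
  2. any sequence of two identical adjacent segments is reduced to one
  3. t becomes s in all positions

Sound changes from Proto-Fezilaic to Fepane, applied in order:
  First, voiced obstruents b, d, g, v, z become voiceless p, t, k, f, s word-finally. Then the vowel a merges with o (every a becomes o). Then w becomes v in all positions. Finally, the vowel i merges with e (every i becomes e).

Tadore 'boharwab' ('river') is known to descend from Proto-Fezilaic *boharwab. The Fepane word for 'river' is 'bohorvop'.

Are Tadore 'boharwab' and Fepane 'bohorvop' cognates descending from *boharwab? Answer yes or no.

yes

Derive the expected Fepane reflex of *boharwab:
Fepane: start from *boharwab.
  rule 1 (final devoicing): boharwab → boharwap
  rule 2 (vowel merger): boharwap → bohorwop
  rule 3 (unconditioned shift): bohorwop → bohorvop
  rule 4: no change — bohorvop
  ⇒ Fepane bohorvop
Fepane 'bohorvop' matches the regular reflex exactly, so the pair is cognate.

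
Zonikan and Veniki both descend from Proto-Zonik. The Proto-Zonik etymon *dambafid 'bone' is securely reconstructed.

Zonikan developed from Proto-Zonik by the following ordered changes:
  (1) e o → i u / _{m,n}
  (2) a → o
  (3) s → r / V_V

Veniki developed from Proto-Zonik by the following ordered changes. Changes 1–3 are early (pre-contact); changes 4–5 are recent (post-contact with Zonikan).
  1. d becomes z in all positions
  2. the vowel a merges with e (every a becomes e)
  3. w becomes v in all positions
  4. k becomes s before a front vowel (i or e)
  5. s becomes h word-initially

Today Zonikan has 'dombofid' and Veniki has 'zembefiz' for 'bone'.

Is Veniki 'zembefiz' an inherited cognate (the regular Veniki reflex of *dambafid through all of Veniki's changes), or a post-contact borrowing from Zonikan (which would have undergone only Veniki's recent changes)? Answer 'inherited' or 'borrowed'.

If inherited, *dambafid would pass through all of Veniki's changes:
Veniki: *dambafid > zambafiz > zembefiz  (by unconditioned shift, vowel merger)
If borrowed from Zonikan 'dombofid' after the early changes, it would undergo only the recent ones:
  rule 4 (palatalisation): no change (dombofid)
  rule 5 (debuccalisation): no change (dombofid)
  ⇒ as a loan: dombofid
Veniki 'zembefiz' matches the inherited outcome exactly, so it is an inherited cognate, not a loan.

inherited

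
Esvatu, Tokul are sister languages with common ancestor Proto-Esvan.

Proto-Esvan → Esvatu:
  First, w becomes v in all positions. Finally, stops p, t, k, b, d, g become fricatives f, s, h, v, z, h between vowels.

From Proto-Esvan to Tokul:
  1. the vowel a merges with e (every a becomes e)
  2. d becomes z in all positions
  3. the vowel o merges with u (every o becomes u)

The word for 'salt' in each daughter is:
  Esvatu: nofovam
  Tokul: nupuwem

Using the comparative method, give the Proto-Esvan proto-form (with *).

*nopowam

Position 2: Esvatu has o, Tokul has u. Esvatu preserves o here (none of its changes turn any other segment into o), so the proto-segment is *o.
Position 6: Esvatu has a, Tokul has e. Esvatu preserves a here (none of its changes turn any other segment into a), so the proto-segment is *a.
Continuing position by position gives *nopowam; check it forward:
Esvatu: start from *nopowam.
  rule 1 (unconditioned shift): nopowam → nopovam
  rule 2 (intervocalic lenition): nopovam → nofovam
  ⇒ Esvatu nofovam
Tokul: start from *nopowam.
  rule 1 (vowel merger): nopowam → nopowem
  rule 2: no change — nopowem
  rule 3 (vowel merger): nopowem → nupuwem
  ⇒ Tokul nupuwem
No other proto-form is consistent with every reflex, so the reconstruction is *nopowam.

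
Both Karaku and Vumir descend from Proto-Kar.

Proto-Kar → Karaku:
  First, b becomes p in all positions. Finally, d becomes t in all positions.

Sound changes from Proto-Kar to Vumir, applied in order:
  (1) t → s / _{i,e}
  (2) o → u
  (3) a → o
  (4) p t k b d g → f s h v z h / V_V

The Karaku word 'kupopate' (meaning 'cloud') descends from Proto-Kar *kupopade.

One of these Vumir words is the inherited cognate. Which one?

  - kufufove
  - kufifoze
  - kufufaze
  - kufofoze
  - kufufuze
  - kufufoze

kufufoze

Vumir: *kupopade
  kupopade (rule 1 does not apply)
  kupopade → kupupade   [vowel merger]
  kupupade → kupupode   [vowel merger]
  kupupode → kufufoze   [intervocalic lenition]
  giving Vumir kufufoze.
The other candidates each miss or misapply at least one Vumir change.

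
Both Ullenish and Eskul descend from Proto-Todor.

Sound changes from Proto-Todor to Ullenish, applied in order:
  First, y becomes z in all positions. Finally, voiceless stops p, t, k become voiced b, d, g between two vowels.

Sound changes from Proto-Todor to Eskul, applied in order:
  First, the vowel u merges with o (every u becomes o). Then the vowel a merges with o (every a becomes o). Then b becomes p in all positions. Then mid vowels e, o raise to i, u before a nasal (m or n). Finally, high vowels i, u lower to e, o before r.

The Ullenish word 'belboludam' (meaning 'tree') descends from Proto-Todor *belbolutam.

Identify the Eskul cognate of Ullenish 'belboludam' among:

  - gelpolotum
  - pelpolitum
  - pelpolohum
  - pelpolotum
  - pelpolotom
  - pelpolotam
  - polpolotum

Eskul: *belbolutam
  belbolutam → belbolotam   [vowel merger]
  belbolotam → belbolotom   [vowel merger]
  belbolotom → pelpolotom   [unconditioned shift]
  pelpolotom → pelpolotum   [pre-nasal raising]
  pelpolotum (rule 5 does not apply)
  giving Eskul pelpolotum.
Only 'pelpolotum' matches the regular Eskul development of *belbolutam.

pelpolotum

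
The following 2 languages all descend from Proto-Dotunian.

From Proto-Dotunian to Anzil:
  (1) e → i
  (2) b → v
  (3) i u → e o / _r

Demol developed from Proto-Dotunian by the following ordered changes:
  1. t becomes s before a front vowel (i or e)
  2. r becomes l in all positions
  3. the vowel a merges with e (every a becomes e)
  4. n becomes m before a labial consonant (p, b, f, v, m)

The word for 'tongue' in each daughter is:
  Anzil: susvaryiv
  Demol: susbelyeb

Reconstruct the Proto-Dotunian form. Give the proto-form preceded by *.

Position 5: Anzil has a, Demol has e. Anzil preserves a here (none of its changes turn any other segment into a), so the proto-segment is *a.
Position 9: Anzil has v, Demol has b. Demol preserves b here (none of its changes turn any other segment into b), so the proto-segment is *b.
Position 8: Anzil has i, Demol has e. Taking the neighbouring segments as reconstructed: Anzil i could go back to *e or *i; Demol e could go back to *a or *e — the one source consistent with every daughter is *e.
Verify the candidate proto-form against each daughter:
Anzil: *susbaryeb > susbaryib > susvaryiv  (by vowel merger, unconditioned shift)
Demol: *susbaryeb
  susbaryeb (rule 1 does not apply)
  susbaryeb → susbalyeb   [unconditioned shift]
  susbalyeb → susbelyeb   [vowel merger]
  susbelyeb (rule 4 does not apply)
  giving Demol susbelyeb.
*susbaryeb is the unique common source.

*susbaryeb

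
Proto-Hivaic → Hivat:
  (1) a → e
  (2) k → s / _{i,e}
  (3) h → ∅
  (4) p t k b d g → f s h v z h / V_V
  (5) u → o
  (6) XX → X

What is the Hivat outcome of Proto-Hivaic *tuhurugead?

Hivat: *tuhurugead > tuhurugeed > tuurugeed > tuuruheed > tooroheed > torohed  (by vowel merger, h-loss, intervocalic lenition, vowel merger, degemination)

torohed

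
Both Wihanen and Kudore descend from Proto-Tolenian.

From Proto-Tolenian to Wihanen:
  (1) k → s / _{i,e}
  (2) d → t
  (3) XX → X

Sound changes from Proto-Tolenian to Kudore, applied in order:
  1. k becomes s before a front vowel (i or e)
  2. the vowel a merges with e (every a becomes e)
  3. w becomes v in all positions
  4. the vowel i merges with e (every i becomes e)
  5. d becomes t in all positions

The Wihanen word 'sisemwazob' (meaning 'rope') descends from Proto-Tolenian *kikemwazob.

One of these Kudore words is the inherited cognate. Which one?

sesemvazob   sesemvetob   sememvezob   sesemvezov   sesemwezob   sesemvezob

sesemvezob

Kudore: *kikemwazob > sisemwazob > sisemwezob > sisemvezob > sesemvezob  (by palatalisation, vowel merger, unconditioned shift, vowel merger)
The other candidates each miss or misapply at least one Kudore change.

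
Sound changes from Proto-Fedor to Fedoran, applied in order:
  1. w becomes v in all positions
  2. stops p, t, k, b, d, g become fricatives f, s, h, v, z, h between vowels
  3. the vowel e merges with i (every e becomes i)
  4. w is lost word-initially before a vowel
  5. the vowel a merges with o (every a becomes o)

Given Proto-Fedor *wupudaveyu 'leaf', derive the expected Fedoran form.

vufuzoviyu

Fedoran: start from *wupudaveyu.
  rule 1 (unconditioned shift): wupudaveyu → vupudaveyu
  rule 2 (intervocalic lenition): vupudaveyu → vufuzaveyu
  rule 3 (vowel merger): vufuzaveyu → vufuzaviyu
  rule 4: no change — vufuzaviyu
  rule 5 (vowel merger): vufuzaviyu → vufuzoviyu
  ⇒ Fedoran vufuzoviyu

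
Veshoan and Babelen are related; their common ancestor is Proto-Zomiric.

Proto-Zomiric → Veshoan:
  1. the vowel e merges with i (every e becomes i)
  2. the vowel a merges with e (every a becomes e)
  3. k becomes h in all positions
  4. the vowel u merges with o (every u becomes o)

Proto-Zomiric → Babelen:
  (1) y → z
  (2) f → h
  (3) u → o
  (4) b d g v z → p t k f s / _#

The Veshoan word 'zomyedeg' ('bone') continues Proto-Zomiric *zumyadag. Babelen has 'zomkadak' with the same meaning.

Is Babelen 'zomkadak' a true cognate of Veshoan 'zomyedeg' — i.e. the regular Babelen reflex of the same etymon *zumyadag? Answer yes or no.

Derive the expected Babelen reflex of *zumyadag:
Babelen: *zumyadag
  zumyadag → zumzadag   [unconditioned shift]
  zumzadag (rule 2 does not apply)
  zumzadag → zomzadag   [vowel merger]
  zomzadag → zomzadak   [final devoicing]
  giving Babelen zomzadak.
The regular Babelen reflex would be 'zomzadak', but the attested form is 'zomkadak'. The correspondence is irregular, so they are not cognates (the Babelen form has a different source).

no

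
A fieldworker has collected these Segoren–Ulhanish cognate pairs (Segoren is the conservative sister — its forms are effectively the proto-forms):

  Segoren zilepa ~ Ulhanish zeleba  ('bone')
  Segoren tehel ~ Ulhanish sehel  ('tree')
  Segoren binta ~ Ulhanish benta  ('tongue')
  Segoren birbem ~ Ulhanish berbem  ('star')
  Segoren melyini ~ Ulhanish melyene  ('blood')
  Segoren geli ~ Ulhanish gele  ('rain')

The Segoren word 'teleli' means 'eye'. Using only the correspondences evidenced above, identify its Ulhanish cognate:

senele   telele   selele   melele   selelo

selele

tehel ~ sehel — Segoren t corresponds to Ulhanish s word-initially before a front vowel.
melyini ~ melyene, geli ~ gele — Segoren i corresponds to Ulhanish e word-finally.
Applying these to Segoren 'teleli':
  teleli → seleli   (t→s word-initially before a front vowel)
  seleli → selele   (i→e word-finally)
So the Ulhanish cognate is 'selele'.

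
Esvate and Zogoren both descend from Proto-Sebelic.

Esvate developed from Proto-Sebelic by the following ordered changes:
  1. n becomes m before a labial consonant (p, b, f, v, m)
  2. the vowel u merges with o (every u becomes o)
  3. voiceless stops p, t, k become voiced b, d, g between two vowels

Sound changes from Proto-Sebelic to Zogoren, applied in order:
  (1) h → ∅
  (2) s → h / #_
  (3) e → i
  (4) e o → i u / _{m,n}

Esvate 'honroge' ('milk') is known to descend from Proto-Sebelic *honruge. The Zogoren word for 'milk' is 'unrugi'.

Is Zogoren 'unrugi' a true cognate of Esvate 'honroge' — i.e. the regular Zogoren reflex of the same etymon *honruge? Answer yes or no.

Derive the expected Zogoren reflex of *honruge:
Zogoren: start from *honruge.
  rule 1 (h-loss): honruge → onruge
  rule 2: no change — onruge
  rule 3 (vowel merger): onruge → onrugi
  rule 4 (pre-nasal raising): onrugi → unrugi
  ⇒ Zogoren unrugi
Zogoren 'unrugi' matches the regular reflex exactly, so the pair is cognate.

yes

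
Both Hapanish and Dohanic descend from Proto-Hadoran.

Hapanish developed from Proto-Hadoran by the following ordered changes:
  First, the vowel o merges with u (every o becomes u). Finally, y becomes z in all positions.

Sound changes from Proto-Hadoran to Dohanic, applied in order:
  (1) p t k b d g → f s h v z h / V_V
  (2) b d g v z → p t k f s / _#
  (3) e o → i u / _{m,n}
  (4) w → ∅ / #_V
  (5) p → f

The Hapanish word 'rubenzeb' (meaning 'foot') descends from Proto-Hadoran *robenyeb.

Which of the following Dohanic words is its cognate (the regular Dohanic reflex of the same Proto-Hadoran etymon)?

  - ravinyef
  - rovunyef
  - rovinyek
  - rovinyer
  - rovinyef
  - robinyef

Dohanic: *robenyeb
  robenyeb → rovenyeb   [intervocalic lenition]
  rovenyeb → rovenyep   [final devoicing]
  rovenyep → rovinyep   [pre-nasal raising]
  rovinyep (rule 4 does not apply)
  rovinyep → rovinyef   [unconditioned shift]
  giving Dohanic rovinyef.
Only 'rovinyef' matches the regular Dohanic development of *robenyeb.

rovinyef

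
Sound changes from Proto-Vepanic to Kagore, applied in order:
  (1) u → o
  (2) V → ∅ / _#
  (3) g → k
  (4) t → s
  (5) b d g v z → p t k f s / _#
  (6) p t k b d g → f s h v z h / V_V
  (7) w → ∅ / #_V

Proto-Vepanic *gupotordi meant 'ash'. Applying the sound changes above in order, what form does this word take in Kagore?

Kagore: *gupotordi
  gupotordi → gopotordi   [vowel merger]
  gopotordi → gopotord   [apocope]
  gopotord → kopotord   [unconditioned shift]
  kopotord → koposord   [unconditioned shift]
  koposord → koposort   [final devoicing]
  koposort → kofosort   [intervocalic lenition]
  kofosort (rule 7 does not apply)
  giving Kagore kofosort.

kofosort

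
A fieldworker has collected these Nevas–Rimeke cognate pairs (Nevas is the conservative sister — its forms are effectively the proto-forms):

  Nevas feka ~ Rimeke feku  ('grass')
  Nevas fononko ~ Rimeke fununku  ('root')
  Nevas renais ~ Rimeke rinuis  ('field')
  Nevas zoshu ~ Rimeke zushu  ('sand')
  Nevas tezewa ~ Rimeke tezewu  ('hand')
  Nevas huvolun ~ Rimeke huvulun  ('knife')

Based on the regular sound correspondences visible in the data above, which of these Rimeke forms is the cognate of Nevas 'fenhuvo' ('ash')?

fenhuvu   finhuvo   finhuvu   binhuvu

renais ~ rinuis — Nevas e corresponds to Rimeke i after a consonant, before a nasal.
fononko ~ fununku — Nevas o corresponds to Rimeke u word-finally.
Applying these to Nevas 'fenhuvo':
  fenhuvo → finhuvo   (e→i after a consonant, before a nasal)
  finhuvo → finhuvu   (o→u word-finally)
So the Rimeke cognate is 'finhuvu'.

finhuvu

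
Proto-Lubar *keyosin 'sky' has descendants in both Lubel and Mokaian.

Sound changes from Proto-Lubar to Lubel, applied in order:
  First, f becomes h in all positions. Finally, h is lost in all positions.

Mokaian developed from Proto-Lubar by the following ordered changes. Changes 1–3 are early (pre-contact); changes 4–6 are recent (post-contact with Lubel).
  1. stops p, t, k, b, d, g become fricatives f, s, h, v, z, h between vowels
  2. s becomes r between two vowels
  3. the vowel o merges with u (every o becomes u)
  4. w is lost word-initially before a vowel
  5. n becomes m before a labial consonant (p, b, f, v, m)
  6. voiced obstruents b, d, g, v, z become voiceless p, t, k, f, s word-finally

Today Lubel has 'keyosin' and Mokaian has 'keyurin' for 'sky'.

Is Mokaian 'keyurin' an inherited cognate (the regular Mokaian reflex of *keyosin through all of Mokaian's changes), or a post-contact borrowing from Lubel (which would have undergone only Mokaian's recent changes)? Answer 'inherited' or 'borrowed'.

inherited

If inherited, *keyosin would pass through all of Mokaian's changes:
Mokaian: *keyosin
  keyosin (rule 1 does not apply)
  keyosin → keyorin   [rhotacism]
  keyorin → keyurin   [vowel merger]
  keyurin (rule 4 does not apply)
  keyurin (rule 5 does not apply)
  keyurin (rule 6 does not apply)
  giving Mokaian keyurin.
If borrowed from Lubel 'keyosin' after the early changes, it would undergo only the recent ones:
  rule 4 (glide loss): no change (keyosin)
  rule 5 (nasal place assimilation): no change (keyosin)
  rule 6 (final devoicing): no change (keyosin)
  ⇒ as a loan: keyosin
Mokaian 'keyurin' matches the inherited outcome exactly, so it is an inherited cognate, not a loan.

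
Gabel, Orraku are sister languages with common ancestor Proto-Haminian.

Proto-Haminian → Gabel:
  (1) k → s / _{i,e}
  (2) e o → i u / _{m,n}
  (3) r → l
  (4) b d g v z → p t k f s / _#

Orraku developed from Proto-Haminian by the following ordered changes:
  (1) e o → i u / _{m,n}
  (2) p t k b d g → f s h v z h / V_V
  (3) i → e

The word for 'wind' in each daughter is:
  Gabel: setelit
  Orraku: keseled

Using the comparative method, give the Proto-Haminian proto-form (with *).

*ketelid

Position 7: Gabel has t, Orraku has d. Orraku preserves d here (none of its changes turn any other segment into d), so the proto-segment is *d.
Position 1: Gabel has s, Orraku has k. Orraku preserves k here (none of its changes turn any other segment into k), so the proto-segment is *k.
Position 6: Gabel has i, Orraku has e. Taking the neighbouring segments as reconstructed: Gabel i can only go back to *i; Orraku e could go back to *e or *i — the one source consistent with every daughter is *i.
Continuing position by position gives *ketelid; check it forward:
Gabel: start from *ketelid.
  rule 1 (palatalisation): ketelid → setelid
  rule 2: no change — setelid
  rule 3: no change — setelid
  rule 4 (final devoicing): setelid → setelit
  ⇒ Gabel setelit
Orraku: *ketelid
  ketelid (rule 1 does not apply)
  ketelid → keselid   [intervocalic lenition]
  keselid → keseled   [vowel merger]
  giving Orraku keseled.
No other proto-form is consistent with every reflex, so the reconstruction is *ketelid.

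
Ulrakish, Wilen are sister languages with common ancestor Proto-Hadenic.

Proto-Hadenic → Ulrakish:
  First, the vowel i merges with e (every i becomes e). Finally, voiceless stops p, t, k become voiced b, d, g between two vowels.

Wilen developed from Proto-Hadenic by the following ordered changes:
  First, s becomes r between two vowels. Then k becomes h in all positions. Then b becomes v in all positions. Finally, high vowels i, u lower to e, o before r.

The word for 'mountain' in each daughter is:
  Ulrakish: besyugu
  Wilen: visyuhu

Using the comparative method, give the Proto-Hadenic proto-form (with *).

*bisyuku

Position 6: Ulrakish has g, Wilen has h. Taking the neighbouring segments as reconstructed: Ulrakish g could go back to *k or *g; Wilen h could go back to *k or *h — the one source consistent with every daughter is *k.
Position 2: Ulrakish has e, Wilen has i. Wilen preserves i here (none of its changes turn any other segment into i), so the proto-segment is *i.
Position 1: Ulrakish has b, Wilen has v. Taking the neighbouring segments as reconstructed: Ulrakish b can only go back to *b; Wilen v could go back to *b or *v — the one source consistent with every daughter is *b.
This points to *bisyuku. Verify forward in each daughter:
Ulrakish: start from *bisyuku.
  rule 1 (vowel merger): bisyuku → besyuku
  rule 2 (intervocalic voicing): besyuku → besyugu
  ⇒ Ulrakish besyugu
Wilen: start from *bisyuku.
  rule 1: no change — bisyuku
  rule 2 (unconditioned shift): bisyuku → bisyuhu
  rule 3 (unconditioned shift): bisyuhu → visyuhu
  rule 4: no change — visyuhu
  ⇒ Wilen visyuhu
*bisyuku is the unique common source.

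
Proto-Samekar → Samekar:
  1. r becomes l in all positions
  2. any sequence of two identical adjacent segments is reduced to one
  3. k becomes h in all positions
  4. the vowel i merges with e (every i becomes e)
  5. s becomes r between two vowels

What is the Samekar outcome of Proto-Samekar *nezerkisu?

nezelheru

Samekar: *nezerkisu
  nezerkisu → nezelkisu   [unconditioned shift]
  nezelkisu (rule 2 does not apply)
  nezelkisu → nezelhisu   [unconditioned shift]
  nezelhisu → nezelhesu   [vowel merger]
  nezelhesu → nezelheru   [rhotacism]
  giving Samekar nezelheru.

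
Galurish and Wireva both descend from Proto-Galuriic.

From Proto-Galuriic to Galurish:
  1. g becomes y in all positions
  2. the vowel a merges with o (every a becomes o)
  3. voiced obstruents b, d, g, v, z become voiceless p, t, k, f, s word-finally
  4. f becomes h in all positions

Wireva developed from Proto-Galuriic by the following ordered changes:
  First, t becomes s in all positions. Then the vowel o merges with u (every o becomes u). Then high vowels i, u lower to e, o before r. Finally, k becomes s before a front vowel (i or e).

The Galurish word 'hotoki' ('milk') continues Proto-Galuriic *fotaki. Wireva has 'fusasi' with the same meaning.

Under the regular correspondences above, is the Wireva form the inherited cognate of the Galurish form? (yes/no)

yes

Derive the expected Wireva reflex of *fotaki:
Wireva: *fotaki > fosaki > fusaki > fusasi  (by unconditioned shift, vowel merger, palatalisation)
Wireva 'fusasi' matches the regular reflex exactly, so the pair is cognate.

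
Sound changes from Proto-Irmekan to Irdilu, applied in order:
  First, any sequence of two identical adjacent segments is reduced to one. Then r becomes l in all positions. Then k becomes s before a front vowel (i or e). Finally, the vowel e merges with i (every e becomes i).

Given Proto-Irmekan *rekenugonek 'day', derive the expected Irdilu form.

lisinugonik

Irdilu: start from *rekenugonek.
  rule 1: no change — rekenugonek
  rule 2 (unconditioned shift): rekenugonek → lekenugonek
  rule 3 (palatalisation): lekenugonek → lesenugonek
  rule 4 (vowel merger): lesenugonek → lisinugonik
  ⇒ Irdilu lisinugonik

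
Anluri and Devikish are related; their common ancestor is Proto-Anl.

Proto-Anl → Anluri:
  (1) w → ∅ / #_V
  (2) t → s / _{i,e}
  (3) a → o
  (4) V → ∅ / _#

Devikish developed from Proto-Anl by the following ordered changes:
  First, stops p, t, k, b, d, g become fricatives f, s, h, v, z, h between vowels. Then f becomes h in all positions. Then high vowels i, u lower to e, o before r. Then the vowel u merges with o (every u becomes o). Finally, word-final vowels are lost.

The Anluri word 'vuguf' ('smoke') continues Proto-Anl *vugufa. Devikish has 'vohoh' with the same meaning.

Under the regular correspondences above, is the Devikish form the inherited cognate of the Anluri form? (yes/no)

yes

Derive the expected Devikish reflex of *vugufa:
Devikish: start from *vugufa.
  rule 1 (intervocalic lenition): vugufa → vuhufa
  rule 2 (unconditioned shift): vuhufa → vuhuha
  rule 3: no change — vuhuha
  rule 4 (vowel merger): vuhuha → vohoha
  rule 5 (apocope): vohoha → vohoh
  ⇒ Devikish vohoh
Devikish 'vohoh' matches the regular reflex exactly, so the pair is cognate.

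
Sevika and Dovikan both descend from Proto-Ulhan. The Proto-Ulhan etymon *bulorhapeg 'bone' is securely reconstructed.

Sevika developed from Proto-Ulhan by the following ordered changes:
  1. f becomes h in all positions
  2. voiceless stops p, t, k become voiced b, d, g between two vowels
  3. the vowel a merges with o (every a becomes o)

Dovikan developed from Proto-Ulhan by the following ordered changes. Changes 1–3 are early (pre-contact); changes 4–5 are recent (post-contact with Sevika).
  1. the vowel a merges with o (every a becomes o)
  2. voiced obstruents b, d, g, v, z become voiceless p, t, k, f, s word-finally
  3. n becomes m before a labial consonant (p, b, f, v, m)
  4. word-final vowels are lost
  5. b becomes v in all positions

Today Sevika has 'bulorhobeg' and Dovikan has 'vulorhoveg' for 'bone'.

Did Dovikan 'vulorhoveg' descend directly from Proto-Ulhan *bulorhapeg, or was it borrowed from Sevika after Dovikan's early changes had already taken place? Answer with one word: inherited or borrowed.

If inherited, *bulorhapeg would pass through all of Dovikan's changes:
Dovikan: *bulorhapeg > bulorhopeg > bulorhopek > vulorhopek  (by vowel merger, final devoicing, unconditioned shift)
If borrowed from Sevika 'bulorhobeg' after the early changes, it would undergo only the recent ones:
  rule 4 (apocope): no change (bulorhobeg)
  rule 5 (unconditioned shift): bulorhobeg → vulorhoveg
  ⇒ as a loan: vulorhoveg
Dovikan 'vulorhoveg' matches the loan outcome 'vulorhoveg', not the inherited 'vulorhopek' — it skipped the early Dovikan changes, so it was borrowed from Sevika.

borrowed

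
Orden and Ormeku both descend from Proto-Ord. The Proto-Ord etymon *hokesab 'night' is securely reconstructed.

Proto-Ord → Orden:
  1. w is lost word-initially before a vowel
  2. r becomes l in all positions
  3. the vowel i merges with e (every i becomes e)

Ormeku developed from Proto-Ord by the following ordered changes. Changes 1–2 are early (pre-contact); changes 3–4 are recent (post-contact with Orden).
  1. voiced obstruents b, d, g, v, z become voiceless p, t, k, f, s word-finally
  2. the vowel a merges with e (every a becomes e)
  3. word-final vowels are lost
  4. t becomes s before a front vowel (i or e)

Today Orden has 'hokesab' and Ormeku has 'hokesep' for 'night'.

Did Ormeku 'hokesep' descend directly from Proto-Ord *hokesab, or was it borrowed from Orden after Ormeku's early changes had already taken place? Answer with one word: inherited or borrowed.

If inherited, *hokesab would pass through all of Ormeku's changes:
Ormeku: start from *hokesab.
  rule 1 (final devoicing): hokesab → hokesap
  rule 2 (vowel merger): hokesap → hokesep
  rule 3: no change — hokesep
  rule 4: no change — hokesep
  ⇒ Ormeku hokesep
If borrowed from Orden 'hokesab' after the early changes, it would undergo only the recent ones:
  rule 3 (apocope): no change (hokesab)
  rule 4 (palatalisation): no change (hokesab)
  ⇒ as a loan: hokesab
Ormeku 'hokesep' matches the inherited outcome exactly, so it is an inherited cognate, not a loan.

inherited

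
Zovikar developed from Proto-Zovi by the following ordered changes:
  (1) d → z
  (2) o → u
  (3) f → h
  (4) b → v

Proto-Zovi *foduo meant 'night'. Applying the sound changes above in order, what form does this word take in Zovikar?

huzuu

Zovikar: start from *foduo.
  rule 1 (unconditioned shift): foduo → fozuo
  rule 2 (vowel merger): fozuo → fuzuu
  rule 3 (unconditioned shift): fuzuu → huzuu
  rule 4: no change — huzuu
  ⇒ Zovikar huzuu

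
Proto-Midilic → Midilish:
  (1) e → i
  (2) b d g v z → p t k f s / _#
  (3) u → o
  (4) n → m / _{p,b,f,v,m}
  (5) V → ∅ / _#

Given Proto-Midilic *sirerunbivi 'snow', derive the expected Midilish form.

Midilish: *sirerunbivi
  sirerunbivi → sirirunbivi   [vowel merger]
  sirirunbivi (rule 2 does not apply)
  sirirunbivi → sirironbivi   [vowel merger]
  sirironbivi → sirirombivi   [nasal place assimilation]
  sirirombivi → sirirombiv   [apocope]
  giving Midilish sirirombiv.

sirirombiv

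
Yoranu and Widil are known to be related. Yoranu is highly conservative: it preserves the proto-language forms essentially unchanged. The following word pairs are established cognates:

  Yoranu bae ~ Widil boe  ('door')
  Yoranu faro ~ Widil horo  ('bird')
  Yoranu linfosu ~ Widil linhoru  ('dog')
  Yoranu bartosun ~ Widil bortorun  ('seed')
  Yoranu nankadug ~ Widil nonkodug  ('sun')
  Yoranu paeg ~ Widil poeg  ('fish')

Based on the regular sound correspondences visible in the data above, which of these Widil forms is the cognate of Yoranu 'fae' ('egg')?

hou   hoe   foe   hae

faro ~ horo — Yoranu f corresponds to Widil h word-initially before a back vowel.
bae ~ boe, paeg ~ poeg — Yoranu a corresponds to Widil o after a consonant, before a front vowel.
Applying these to Yoranu 'fae':
  fae → hae   (f→h word-initially before a back vowel)
  hae → hoe   (a→o after a consonant, before a front vowel)
So the Widil cognate is 'hoe'.

hoe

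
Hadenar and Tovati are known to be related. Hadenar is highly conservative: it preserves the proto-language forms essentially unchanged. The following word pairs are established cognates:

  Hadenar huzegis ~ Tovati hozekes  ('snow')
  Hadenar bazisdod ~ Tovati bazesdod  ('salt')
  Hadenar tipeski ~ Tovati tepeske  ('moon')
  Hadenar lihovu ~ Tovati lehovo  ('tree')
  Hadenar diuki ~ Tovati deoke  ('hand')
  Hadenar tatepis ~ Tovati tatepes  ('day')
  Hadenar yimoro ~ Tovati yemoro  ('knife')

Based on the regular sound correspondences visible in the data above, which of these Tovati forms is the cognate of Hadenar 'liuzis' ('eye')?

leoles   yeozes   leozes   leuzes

leozes

diuki ~ deoke — Hadenar i corresponds to Tovati e after a consonant, before a back vowel.
diuki ~ deoke — Hadenar u corresponds to Tovati o after a vowel, before a consonant other than r, m, n, p, b, f, v.
huzegis ~ hozekes, bazisdod ~ bazesdod — Hadenar i corresponds to Tovati e after a consonant, before a consonant other than r, m, n, p, b, f, v.
Applying these to Hadenar 'liuzis':
  liuzis → leuzis   (i→e after a consonant, before a back vowel)
  leuzis → leozis   (u→o after a vowel, before a consonant other than r, m, n, p, b, f, v)
  leozis → leozes   (i→e after a consonant, before a consonant other than r, m, n, p, b, f, v)
So the Tovati cognate is 'leozes'.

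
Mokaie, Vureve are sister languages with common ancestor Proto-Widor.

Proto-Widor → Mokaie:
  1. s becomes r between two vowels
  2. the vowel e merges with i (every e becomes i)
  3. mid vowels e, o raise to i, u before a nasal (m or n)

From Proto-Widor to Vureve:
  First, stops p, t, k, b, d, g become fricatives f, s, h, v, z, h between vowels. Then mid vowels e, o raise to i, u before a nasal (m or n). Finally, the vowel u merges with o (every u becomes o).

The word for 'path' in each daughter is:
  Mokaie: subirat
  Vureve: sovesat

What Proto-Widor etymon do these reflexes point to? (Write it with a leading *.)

Position 4: Mokaie has i, Vureve has e. Vureve preserves e here (none of its changes turn any other segment into e), so the proto-segment is *e.
Position 2: Mokaie has u, Vureve has o. Taking the neighbouring segments as reconstructed: Mokaie u can only go back to *u; Vureve o could go back to *o or *u — the one source consistent with every daughter is *u.
Continuing position by position gives *subesat; check it forward:
Mokaie: start from *subesat.
  rule 1 (rhotacism): subesat → suberat
  rule 2 (vowel merger): suberat → subirat
  rule 3: no change — subirat
  ⇒ Mokaie subirat
Vureve: start from *subesat.
  rule 1 (intervocalic lenition): subesat → suvesat
  rule 2: no change — suvesat
  rule 3 (vowel merger): suvesat → sovesat
  ⇒ Vureve sovesat
No other proto-form is consistent with every reflex, so the reconstruction is *subesat.

*subesat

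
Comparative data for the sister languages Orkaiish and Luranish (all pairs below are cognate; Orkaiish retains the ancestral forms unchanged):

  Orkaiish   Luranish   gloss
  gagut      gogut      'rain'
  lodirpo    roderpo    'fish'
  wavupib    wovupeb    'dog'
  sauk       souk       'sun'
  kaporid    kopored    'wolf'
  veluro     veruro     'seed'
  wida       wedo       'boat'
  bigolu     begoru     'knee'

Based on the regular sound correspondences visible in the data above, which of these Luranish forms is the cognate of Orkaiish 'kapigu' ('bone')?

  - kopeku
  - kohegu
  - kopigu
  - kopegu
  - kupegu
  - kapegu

kaporid ~ kopored — Orkaiish a corresponds to Luranish o after a consonant, before a labial obstruent.
kaporid ~ kopored, wida ~ wedo — Orkaiish i corresponds to Luranish e after a consonant, before a consonant other than r, m, n, p, b, f, v.
Applying these to Orkaiish 'kapigu':
  kapigu → kopigu   (a→o after a consonant, before a labial obstruent)
  kopigu → kopegu   (i→e after a consonant, before a consonant other than r, m, n, p, b, f, v)
So the Luranish cognate is 'kopegu'.

kopegu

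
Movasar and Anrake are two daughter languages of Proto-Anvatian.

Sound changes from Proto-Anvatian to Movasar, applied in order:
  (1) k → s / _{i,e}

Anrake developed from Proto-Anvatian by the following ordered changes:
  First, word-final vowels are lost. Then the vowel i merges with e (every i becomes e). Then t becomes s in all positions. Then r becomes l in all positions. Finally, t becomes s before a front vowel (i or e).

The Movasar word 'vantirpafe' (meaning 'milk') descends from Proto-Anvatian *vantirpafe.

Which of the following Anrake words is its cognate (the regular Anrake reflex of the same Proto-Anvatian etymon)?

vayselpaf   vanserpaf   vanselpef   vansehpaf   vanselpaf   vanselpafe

vanselpaf

Anrake: *vantirpafe > vantirpaf > vanterpaf > vanserpaf > vanselpaf  (by apocope, vowel merger, unconditioned shift, unconditioned shift)
Only 'vanselpaf' matches the regular Anrake development of *vantirpafe.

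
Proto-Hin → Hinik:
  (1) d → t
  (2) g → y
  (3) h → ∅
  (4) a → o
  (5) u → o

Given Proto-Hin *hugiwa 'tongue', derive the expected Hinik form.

oyiwo

Hinik: *hugiwa > huyiwa > uyiwa > uyiwo > oyiwo  (by unconditioned shift, h-loss, vowel merger, vowel merger)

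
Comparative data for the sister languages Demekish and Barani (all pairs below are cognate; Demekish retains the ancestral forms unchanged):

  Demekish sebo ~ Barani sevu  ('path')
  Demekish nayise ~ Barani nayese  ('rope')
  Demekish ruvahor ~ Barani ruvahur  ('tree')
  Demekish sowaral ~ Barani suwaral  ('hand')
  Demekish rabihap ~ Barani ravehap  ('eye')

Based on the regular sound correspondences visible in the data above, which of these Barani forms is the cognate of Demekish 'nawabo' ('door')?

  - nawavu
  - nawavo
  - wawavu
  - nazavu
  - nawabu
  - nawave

nawavu

sebo ~ sevu — Demekish b corresponds to Barani v between vowels (before a back vowel).
sebo ~ sevu — Demekish o corresponds to Barani u word-finally.
Applying these to Demekish 'nawabo':
  nawabo → nawavo   (b→v between vowels (before a back vowel))
  nawavo → nawavu   (o→u word-finally)
So the Barani cognate is 'nawavu'.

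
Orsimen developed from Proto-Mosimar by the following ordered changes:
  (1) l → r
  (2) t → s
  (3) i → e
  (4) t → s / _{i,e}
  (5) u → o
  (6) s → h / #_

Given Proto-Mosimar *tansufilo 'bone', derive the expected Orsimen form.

Orsimen: start from *tansufilo.
  rule 1 (unconditioned shift): tansufilo → tansufiro
  rule 2 (unconditioned shift): tansufiro → sansufiro
  rule 3 (vowel merger): sansufiro → sansufero
  rule 4: no change — sansufero
  rule 5 (vowel merger): sansufero → sansofero
  rule 6 (debuccalisation): sansofero → hansofero
  ⇒ Orsimen hansofero

hansofero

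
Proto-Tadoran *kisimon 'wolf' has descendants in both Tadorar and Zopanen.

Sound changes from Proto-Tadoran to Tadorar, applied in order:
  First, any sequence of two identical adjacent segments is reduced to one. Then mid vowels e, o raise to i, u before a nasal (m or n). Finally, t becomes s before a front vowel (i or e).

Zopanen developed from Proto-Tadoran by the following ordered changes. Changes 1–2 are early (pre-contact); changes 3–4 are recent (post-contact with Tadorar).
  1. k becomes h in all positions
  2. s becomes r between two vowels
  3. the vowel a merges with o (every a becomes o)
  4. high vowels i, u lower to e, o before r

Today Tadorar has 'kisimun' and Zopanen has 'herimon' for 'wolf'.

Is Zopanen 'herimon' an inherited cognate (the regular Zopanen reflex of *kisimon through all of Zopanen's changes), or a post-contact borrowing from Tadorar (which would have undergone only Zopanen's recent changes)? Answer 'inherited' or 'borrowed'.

inherited

If inherited, *kisimon would pass through all of Zopanen's changes:
Zopanen: start from *kisimon.
  rule 1 (unconditioned shift): kisimon → hisimon
  rule 2 (rhotacism): hisimon → hirimon
  rule 3: no change — hirimon
  rule 4 (pre-rhotic lowering): hirimon → herimon
  ⇒ Zopanen herimon
If borrowed from Tadorar 'kisimun' after the early changes, it would undergo only the recent ones:
  rule 3 (vowel merger): no change (kisimun)
  rule 4 (pre-rhotic lowering): no change (kisimun)
  ⇒ as a loan: kisimun
Zopanen 'herimon' matches the inherited outcome exactly, so it is an inherited cognate, not a loan.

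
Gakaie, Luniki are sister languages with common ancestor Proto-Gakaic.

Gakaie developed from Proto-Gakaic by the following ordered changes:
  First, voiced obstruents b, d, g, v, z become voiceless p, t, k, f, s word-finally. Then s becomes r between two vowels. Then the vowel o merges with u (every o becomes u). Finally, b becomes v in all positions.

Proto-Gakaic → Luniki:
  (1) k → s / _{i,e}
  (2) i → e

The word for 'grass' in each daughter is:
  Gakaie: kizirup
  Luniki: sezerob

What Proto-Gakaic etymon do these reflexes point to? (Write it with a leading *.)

*kizirob

Position 2: Gakaie has i, Luniki has e. Gakaie preserves i here (none of its changes turn any other segment into i), so the proto-segment is *i.
Position 4: Gakaie has i, Luniki has e. Gakaie preserves i here (none of its changes turn any other segment into i), so the proto-segment is *i.
This points to *kizirob. Verify forward in each daughter:
Gakaie: *kizirob > kizirop > kizirup  (by final devoicing, vowel merger)
Luniki: *kizirob
  kizirob → sizirob   [palatalisation]
  sizirob → sezerob   [vowel merger]
  giving Luniki sezerob.
Only *kizirob yields all of Gakaie kizirup, Luniki sezerob.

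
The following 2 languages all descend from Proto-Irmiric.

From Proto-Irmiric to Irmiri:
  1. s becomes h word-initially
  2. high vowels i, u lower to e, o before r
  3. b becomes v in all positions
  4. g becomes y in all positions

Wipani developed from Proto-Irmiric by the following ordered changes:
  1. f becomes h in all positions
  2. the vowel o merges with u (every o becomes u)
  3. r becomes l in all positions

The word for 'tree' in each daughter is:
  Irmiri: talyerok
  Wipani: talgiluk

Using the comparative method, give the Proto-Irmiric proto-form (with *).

Position 7: Irmiri has o, Wipani has u. Taking the neighbouring segments as reconstructed: Irmiri o can only go back to *o; Wipani u could go back to *o or *u — the one source consistent with every daughter is *o.
Position 6: Irmiri has r, Wipani has l. Irmiri preserves r here (none of its changes turn any other segment into r), so the proto-segment is *r.
Position 4: Irmiri has y, Wipani has g. Wipani preserves g here (none of its changes turn any other segment into g), so the proto-segment is *g.
This points to *talgirok. Verify forward in each daughter:
Irmiri: start from *talgirok.
  rule 1: no change — talgirok
  rule 2 (pre-rhotic lowering): talgirok → talgerok
  rule 3: no change — talgerok
  rule 4 (unconditioned shift): talgerok → talyerok
  ⇒ Irmiri talyerok
Wipani: start from *talgirok.
  rule 1: no change — talgirok
  rule 2 (vowel merger): talgirok → talgiruk
  rule 3 (unconditioned shift): talgiruk → talgiluk
  ⇒ Wipani talgiluk
No other proto-form is consistent with every reflex, so the reconstruction is *talgirok.

*talgirok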